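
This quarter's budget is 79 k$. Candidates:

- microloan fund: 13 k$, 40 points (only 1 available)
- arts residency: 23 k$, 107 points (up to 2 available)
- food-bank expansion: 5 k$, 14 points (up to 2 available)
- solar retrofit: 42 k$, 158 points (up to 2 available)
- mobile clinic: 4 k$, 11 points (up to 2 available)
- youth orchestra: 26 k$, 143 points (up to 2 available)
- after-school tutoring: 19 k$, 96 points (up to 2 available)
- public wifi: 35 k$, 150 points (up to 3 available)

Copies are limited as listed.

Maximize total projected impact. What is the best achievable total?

A density-first pass picks food-bank expansion + 2×youth orchestra + after-school tutoring — 396 at 76 k$.
Replace food-bank expansion with 2×mobile clinic: the trade gains 8 net, giving 404 at 79 k$.
Every other selection either busts 79 k$ or exceeds an availability limit or fails to beat 404.

404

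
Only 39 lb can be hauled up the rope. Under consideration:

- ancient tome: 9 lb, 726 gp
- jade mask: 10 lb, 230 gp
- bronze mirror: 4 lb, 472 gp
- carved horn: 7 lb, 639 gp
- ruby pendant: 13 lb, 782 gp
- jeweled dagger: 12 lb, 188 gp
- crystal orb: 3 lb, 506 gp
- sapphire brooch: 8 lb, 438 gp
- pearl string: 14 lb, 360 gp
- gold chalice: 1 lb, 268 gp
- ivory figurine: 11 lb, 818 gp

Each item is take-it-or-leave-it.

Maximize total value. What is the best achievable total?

3485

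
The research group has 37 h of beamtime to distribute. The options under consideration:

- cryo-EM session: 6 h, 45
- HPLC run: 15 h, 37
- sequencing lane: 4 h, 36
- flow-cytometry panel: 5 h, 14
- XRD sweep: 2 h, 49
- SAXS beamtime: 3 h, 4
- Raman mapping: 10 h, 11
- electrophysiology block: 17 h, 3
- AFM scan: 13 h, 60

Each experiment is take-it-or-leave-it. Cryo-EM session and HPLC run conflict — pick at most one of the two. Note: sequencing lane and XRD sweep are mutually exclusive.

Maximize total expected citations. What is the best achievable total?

Best packing: cryo-EM session + flow-cytometry panel + XRD sweep + Raman mapping + AFM scan — 36 h, 179 total.
An exhaustive check of the 512 subsets confirms 179.

179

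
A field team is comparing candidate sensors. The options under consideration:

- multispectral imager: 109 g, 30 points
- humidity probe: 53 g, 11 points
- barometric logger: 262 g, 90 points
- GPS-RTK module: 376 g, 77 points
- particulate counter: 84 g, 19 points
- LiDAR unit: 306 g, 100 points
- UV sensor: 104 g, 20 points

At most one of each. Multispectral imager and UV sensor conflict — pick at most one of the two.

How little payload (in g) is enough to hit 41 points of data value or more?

162

Need the lightest bundle worth ≥ 41.
multispectral imager + humidity probe reaches 41 using 162 g.
Below 162 g the best achievable stays under 41.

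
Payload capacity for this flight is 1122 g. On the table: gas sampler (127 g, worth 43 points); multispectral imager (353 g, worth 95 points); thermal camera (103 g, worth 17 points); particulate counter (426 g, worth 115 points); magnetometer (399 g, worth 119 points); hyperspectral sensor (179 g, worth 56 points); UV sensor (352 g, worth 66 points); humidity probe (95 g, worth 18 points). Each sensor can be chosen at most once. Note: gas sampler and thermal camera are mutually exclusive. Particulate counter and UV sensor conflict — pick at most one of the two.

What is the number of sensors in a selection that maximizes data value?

4

The maximum data value within 1122 g is 313.
gas sampler + multispectral imager + magnetometer + hyperspectral sensor hits 313 at 1058 g.
Any selection reaching 313 contains exactly 4 sensors.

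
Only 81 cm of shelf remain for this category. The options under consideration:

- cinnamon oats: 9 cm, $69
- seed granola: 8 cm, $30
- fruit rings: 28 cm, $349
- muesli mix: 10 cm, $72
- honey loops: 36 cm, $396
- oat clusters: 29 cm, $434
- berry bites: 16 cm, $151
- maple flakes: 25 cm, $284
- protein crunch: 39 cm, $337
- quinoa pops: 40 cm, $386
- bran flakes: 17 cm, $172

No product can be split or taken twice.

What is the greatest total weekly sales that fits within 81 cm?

981

Taking the top-ratio products first gives fruit rings + oat clusters + bran flakes for 955 (74 cm).
Replace fruit rings and bran flakes with honey loops + berry bites: the trade gains 26 net, giving 981 at 81 cm.
An exhaustive check of the 2048 subsets confirms 981.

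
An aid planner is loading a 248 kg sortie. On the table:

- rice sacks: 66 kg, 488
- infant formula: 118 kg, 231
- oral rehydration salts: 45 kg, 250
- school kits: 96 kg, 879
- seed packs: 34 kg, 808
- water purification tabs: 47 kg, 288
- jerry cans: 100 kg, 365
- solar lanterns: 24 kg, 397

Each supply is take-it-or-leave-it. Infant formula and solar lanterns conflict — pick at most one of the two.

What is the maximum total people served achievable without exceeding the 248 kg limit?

Filling by ratio: rice sacks + school kits + seed packs + solar lanterns for 2572, with 28 kg left unused.
The 66 kg tied up in rice sacks is better spent on oral rehydration salts + water purification tabs — total rises to 2622 (246 kg).
Runner-up rice sacks + school kits + seed packs + solar lanterns tops out at 2572.

2622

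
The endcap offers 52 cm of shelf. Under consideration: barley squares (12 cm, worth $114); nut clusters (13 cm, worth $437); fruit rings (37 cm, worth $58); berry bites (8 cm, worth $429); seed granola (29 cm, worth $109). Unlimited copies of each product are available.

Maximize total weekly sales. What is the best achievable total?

The ratio ordering already packs tightly: 6×berry bites, 48 cm, 2574.

2574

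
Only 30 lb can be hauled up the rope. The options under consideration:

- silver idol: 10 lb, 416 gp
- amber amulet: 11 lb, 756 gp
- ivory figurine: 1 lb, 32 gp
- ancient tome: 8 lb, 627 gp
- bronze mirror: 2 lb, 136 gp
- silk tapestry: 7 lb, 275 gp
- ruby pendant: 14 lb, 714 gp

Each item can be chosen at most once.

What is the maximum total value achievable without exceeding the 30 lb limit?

1831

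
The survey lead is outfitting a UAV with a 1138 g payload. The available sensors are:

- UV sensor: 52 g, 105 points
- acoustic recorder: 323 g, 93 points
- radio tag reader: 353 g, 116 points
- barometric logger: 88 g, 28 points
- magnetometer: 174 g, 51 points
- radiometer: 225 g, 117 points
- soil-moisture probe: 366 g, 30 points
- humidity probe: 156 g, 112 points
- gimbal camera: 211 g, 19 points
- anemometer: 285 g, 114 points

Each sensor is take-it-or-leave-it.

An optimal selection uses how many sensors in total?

6

Optimal total is 569.
UV sensor + acoustic recorder + barometric logger + radiometer + humidity probe + anemometer hits 569 at 1129 g.
Any selection reaching 569 contains exactly 6 sensors.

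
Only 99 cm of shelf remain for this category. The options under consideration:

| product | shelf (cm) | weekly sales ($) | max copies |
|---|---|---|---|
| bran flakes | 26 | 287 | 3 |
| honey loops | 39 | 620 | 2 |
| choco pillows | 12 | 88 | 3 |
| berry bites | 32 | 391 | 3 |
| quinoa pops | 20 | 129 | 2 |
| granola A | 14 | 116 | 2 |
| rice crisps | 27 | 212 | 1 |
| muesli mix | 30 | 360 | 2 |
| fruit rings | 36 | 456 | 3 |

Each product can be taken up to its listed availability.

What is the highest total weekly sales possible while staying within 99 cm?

1369

Ranking by ratio (weekly sales/cm): honey loops 15.90, fruit rings 12.67, berry bites 12.22, muesli mix 12.00.
Taking the top-ratio products first gives 2×honey loops + granola A for 1356 (92 cm).
Dropping granola A frees 14 cm; slotting in quinoa pops (20 cm) lifts the total to 1369 at 98 cm.
Nothing else within 99 cm beats 1369.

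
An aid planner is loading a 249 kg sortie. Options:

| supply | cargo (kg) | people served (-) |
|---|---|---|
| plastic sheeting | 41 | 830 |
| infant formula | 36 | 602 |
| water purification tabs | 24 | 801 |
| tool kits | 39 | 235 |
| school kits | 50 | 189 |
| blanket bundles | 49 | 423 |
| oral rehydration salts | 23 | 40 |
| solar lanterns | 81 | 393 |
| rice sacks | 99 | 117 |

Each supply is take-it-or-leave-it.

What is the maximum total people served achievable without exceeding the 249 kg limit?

Taking plastic sheeting + infant formula + water purification tabs + tool kits + school kits + blanket bundles: 239 kg used, 3080 in people served.

3080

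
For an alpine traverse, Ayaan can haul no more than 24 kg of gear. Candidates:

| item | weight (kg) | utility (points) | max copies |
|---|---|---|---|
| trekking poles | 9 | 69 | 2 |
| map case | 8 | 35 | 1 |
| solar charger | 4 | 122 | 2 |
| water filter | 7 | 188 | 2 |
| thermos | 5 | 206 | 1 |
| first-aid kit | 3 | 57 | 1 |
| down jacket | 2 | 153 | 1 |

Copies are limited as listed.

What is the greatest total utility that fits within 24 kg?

792

The ratio heuristic lands on 2×solar charger + water filter + thermos + down jacket (791) but leaves 2 kg idle.
Replace 2×solar charger with water filter + first-aid kit: the trade gains 1 net, giving 792 at 24 kg.
Nothing else within 24 kg beats 792.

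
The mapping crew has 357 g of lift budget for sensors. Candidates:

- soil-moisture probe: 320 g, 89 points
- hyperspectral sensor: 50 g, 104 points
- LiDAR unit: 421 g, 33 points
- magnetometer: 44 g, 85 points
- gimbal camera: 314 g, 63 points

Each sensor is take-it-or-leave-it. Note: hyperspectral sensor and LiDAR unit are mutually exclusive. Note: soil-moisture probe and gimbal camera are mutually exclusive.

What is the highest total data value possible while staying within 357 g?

Density check — hyperspectral sensor 2.08, magnetometer 1.93, soil-moisture probe 0.28 are the best per g.
Taking hyperspectral sensor + magnetometer: 94 g used, 189 in data value.

189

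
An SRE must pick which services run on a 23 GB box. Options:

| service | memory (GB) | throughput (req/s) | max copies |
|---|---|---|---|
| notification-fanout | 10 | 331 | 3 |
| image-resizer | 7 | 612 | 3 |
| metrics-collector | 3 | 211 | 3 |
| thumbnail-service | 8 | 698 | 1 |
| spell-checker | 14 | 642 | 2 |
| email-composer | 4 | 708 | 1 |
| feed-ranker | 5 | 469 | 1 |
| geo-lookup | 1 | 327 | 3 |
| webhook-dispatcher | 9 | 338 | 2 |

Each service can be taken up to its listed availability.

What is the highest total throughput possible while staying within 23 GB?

By throughput per GB: geo-lookup 327.00, email-composer 177.00, feed-ranker 93.80, image-resizer 87.43 lead.
A density-first pass picks image-resizer + metrics-collector + email-composer + feed-ranker + 3×geo-lookup — 2981 at 22 GB.
The 7 GB tied up in image-resizer is better spent on thumbnail-service — total rises to 3067 (23 GB).

3067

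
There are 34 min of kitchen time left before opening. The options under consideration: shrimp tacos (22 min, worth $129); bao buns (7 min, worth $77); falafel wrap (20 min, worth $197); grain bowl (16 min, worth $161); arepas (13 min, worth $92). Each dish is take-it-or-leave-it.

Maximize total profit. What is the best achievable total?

By profit per min: bao buns 11.00, grain bowl 10.06, falafel wrap 9.85 lead.
A density-first pass picks bao buns + grain bowl — 238 at 23 min.
The 23 min tied up in bao buns and grain bowl is better spent on falafel wrap + arepas — total rises to 289 (33 min).
Runner-up bao buns + falafel wrap tops out at 274.

289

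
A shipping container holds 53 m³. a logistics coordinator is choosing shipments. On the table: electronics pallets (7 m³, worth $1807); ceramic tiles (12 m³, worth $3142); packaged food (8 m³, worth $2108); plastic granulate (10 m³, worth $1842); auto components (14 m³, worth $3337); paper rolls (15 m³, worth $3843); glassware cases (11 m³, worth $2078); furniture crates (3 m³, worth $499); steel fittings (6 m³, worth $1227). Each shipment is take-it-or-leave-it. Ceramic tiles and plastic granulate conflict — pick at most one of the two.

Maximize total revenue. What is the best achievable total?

Greedy by ratio would take electronics pallets + ceramic tiles + packaged food + paper rolls + furniture crates + steel fittings: 51 m³ used, total 12626.
Dropping furniture crates and steel fittings frees 9 m³; slotting in glassware cases (11 m³) lifts the total to 12978 at 53 m³.
That's the maximum — no feasible swap from here does better than 12978.

12978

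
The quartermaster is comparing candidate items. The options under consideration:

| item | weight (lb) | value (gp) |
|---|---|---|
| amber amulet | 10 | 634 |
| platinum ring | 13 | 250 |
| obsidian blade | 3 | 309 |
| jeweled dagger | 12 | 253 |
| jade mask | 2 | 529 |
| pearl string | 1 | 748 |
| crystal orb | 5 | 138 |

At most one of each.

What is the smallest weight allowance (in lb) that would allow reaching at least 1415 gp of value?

Minimise lb subject to total value ≥ 1415.
Taking obsidian blade + jade mask + pearl string gives 1586 (≥ 1415) for 6 lb.
Below 6 lb the best achievable stays under 1415.

6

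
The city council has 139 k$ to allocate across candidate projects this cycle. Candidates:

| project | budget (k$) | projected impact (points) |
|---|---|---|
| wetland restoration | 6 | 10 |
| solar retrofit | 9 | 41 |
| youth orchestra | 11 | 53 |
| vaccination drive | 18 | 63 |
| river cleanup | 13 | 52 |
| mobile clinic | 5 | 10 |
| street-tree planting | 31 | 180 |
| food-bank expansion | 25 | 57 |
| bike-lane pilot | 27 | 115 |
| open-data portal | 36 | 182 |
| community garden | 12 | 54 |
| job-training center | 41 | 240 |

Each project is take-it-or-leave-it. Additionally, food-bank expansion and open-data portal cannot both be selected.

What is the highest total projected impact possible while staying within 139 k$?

719

Greedy by ratio would take wetland restoration + solar retrofit + youth orchestra + mobile clinic + street-tree planting + open-data portal + job-training center: 139 k$ used, total 716.
The 14 k$ tied up in solar retrofit and mobile clinic is better spent on community garden — total rises to 719 (137 k$).
Vaccination drive + street-tree planting + open-data portal + community garden + job-training center (138 k$) also reaches 719 — a tie, but nothing goes higher.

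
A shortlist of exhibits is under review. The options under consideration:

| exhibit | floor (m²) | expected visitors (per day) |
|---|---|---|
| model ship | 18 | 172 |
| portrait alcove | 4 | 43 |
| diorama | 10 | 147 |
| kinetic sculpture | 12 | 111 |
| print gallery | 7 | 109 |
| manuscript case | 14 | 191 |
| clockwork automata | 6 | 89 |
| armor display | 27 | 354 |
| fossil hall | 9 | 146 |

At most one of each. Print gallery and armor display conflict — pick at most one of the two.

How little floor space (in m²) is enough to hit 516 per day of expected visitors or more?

Minimise m² subject to total expected visitors ≥ 516.
portrait alcove + diorama + print gallery + clockwork automata + fossil hall: 534 expected visitors at 36 m².
No combination under 36 m² hits 516.

36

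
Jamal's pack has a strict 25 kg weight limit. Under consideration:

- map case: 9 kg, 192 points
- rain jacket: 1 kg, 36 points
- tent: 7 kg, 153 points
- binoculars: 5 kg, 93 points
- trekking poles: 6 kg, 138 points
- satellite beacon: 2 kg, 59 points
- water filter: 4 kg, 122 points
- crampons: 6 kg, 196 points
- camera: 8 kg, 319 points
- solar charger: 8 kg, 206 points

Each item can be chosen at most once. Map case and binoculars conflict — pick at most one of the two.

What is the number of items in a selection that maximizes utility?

5

The maximum utility within 25 kg is 816.
rain jacket + satellite beacon + crampons + camera + solar charger hits 816 at 25 kg.
Every optimal selection uses 5 items.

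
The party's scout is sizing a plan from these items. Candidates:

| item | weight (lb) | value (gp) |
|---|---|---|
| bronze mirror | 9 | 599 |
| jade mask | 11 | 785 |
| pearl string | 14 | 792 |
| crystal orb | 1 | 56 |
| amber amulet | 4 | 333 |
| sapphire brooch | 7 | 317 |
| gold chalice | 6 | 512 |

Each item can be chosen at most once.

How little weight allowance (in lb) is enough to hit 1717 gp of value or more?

Minimise lb subject to total value ≥ 1717.
bronze mirror + jade mask + amber amulet reaches 1717 using 24 lb.
Any bundle with less than 24 lb falls short of 1717.

24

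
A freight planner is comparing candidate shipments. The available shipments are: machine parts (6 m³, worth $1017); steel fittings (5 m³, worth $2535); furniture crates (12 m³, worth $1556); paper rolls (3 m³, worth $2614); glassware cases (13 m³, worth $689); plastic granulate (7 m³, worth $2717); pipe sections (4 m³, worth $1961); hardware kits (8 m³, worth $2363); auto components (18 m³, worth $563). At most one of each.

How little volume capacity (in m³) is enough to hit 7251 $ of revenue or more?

Minimise m³ subject to total revenue ≥ 7251.
Taking paper rolls + plastic granulate + pipe sections gives 7292 (≥ 7251) for 14 m³.
Any bundle with less than 14 m³ falls short of 7251.

14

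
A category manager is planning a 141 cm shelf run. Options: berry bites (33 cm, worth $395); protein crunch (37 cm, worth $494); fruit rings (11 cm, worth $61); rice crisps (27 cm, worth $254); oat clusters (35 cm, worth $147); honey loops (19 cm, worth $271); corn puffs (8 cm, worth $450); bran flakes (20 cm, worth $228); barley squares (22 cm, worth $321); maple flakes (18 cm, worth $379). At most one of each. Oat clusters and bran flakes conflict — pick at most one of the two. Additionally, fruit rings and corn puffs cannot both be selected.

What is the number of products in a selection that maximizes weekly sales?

Optimal total is 2310.
One optimal bundle: berry bites + protein crunch + honey loops + corn puffs + barley squares + maple flakes (137 cm).
All optima have 6 products.

6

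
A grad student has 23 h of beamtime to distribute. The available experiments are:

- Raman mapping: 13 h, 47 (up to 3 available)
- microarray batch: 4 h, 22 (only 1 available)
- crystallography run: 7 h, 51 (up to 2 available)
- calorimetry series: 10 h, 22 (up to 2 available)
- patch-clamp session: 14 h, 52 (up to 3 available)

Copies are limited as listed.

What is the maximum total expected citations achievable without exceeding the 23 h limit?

124

By expected citations per h: crystallography run 7.29, microarray batch 5.50, patch-clamp session 3.71 lead.
Taking microarray batch + 2×crystallography run: 18 h used, 124 in expected citations.
The spare 5 h is too small for any remaining experiment, and no exchange beats 124.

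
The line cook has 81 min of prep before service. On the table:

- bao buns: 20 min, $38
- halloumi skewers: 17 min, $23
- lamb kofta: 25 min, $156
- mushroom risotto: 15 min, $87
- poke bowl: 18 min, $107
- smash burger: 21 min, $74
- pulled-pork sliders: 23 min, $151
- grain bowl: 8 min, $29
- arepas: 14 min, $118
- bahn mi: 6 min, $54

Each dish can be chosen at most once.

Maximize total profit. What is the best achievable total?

The ratio heuristic lands on lamb kofta + pulled-pork sliders + grain bowl + arepas + bahn mi (508) but leaves 5 min idle.
The 14 min tied up in grain bowl and bahn mi is better spent on poke bowl — total rises to 532 (80 min).
The spare 1 min is too small for any remaining dish, and no exchange beats 532.

532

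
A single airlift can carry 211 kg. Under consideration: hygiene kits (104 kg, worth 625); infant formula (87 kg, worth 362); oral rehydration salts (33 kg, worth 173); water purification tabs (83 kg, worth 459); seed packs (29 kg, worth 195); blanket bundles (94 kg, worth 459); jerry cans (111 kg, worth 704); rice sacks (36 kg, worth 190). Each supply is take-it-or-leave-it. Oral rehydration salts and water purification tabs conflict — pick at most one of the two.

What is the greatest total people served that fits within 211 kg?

Density check — seed packs 6.72, jerry cans 6.34, hygiene kits 6.01 are the best per kg.
The ratio ordering already packs tightly: oral rehydration salts + seed packs + jerry cans + rice sacks, 209 kg, 1262.
Runner-up hygiene kits + oral rehydration salts + seed packs + rice sacks tops out at 1183.

1262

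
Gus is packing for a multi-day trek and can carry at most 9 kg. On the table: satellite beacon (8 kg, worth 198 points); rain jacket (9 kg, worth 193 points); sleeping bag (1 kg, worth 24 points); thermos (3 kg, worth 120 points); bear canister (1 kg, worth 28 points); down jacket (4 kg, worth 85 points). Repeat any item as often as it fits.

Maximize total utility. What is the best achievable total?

360

Density check — thermos 40.00, bear canister 28.00, satellite beacon 24.75 are the best per kg.
Best packing: 3×thermos — 9 kg, 360 total.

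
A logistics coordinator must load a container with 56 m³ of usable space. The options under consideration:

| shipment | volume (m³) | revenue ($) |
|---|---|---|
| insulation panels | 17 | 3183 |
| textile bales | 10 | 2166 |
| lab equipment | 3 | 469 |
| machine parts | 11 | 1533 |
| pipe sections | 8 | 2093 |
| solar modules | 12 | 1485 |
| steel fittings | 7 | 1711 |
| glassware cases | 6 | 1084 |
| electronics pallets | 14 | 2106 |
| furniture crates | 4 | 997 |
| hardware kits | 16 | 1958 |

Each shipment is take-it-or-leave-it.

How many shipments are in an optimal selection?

Optimal total is 11703.
For example insulation panels + textile bales + lab equipment + pipe sections + steel fittings + glassware cases + furniture crates achieves it, using 55 m³.
Every optimal selection uses 7 shipments.

7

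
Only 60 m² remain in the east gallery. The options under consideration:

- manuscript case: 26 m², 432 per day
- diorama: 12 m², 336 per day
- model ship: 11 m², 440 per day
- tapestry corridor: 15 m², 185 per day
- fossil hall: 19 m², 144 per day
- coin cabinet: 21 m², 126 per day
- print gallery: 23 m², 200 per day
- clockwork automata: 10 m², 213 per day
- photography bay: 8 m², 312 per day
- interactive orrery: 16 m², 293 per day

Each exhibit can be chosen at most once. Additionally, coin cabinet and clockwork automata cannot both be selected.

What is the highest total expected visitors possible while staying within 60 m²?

1594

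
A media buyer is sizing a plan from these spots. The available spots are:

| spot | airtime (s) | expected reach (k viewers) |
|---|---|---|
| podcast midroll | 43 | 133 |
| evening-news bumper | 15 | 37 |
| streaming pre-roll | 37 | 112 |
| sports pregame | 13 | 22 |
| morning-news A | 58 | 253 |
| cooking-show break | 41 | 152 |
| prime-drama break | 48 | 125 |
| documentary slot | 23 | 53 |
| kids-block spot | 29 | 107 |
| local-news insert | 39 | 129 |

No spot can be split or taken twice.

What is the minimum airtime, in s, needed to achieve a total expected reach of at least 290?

Need the lightest bundle worth ≥ 290.
evening-news bumper + morning-news A reaches 290 using 73 s.
No combination under 73 s hits 290.

73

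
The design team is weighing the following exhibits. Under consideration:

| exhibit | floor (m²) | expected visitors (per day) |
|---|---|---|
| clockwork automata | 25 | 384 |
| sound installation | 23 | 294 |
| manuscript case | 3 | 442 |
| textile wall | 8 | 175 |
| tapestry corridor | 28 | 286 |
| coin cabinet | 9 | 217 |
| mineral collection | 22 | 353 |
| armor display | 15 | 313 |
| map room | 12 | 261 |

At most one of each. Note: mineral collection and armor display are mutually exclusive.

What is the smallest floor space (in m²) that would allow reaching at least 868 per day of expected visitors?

23

Need the lightest bundle worth ≥ 868.
manuscript case + textile wall + map room: 878 expected visitors at 23 m².
No combination under 23 m² hits 868.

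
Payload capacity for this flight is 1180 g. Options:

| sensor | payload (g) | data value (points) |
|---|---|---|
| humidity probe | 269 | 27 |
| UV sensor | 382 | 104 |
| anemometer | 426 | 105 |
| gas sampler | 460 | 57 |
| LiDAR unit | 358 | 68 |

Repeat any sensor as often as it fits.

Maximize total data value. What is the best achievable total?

312

Taking 3×UV sensor: 1146 g used, 312 in data value.
Every other selection either busts 1180 g or fails to beat 312.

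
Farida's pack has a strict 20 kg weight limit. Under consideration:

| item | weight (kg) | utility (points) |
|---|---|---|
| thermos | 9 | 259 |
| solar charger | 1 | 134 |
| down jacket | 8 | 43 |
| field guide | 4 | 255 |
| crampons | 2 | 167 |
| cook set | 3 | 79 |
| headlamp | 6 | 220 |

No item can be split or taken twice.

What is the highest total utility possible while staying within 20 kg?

Density check — solar charger 134.00, crampons 83.50, field guide 63.75 are the best per kg.
Greedy by ratio would take solar charger + field guide + crampons + cook set + headlamp: 16 kg used, total 855.
Dropping headlamp frees 6 kg; slotting in thermos (9 kg) lifts the total to 894 at 19 kg.

894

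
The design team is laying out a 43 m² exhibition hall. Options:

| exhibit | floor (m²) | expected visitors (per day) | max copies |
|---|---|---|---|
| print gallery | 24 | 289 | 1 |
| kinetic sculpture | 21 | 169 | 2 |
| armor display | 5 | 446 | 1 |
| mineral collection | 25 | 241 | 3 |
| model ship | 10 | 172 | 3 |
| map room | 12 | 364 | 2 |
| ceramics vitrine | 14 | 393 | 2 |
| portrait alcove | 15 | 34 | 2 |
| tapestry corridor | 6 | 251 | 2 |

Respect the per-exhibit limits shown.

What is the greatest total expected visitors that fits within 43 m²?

1705

Ranking by ratio (expected visitors/m²): armor display 89.20, tapestry corridor 41.83, map room 30.33, ceramics vitrine 28.07.
Filling by ratio: armor display + 2×map room + 2×tapestry corridor for 1676, with 2 m² left unused.
The 12 m² tied up in map room is better spent on ceramics vitrine — total rises to 1705 (43 m²).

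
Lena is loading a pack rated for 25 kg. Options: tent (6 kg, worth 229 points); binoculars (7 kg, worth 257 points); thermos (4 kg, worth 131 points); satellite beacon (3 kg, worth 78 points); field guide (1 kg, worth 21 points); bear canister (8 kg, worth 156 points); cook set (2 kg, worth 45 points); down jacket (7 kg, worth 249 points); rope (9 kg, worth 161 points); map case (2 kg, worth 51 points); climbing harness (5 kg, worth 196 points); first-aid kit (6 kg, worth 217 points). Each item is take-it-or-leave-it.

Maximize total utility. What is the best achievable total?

931

By utility per kg: climbing harness 39.20, tent 38.17, binoculars 36.71 lead.
A density-first pass picks tent + binoculars + field guide + climbing harness + first-aid kit — 920 at 25 kg.
Dropping field guide and first-aid kit frees 7 kg; slotting in down jacket (7 kg) lifts the total to 931 at 25 kg.
Next best is tent + binoculars + field guide + climbing harness + first-aid kit at 920 (25 kg) — short by 11.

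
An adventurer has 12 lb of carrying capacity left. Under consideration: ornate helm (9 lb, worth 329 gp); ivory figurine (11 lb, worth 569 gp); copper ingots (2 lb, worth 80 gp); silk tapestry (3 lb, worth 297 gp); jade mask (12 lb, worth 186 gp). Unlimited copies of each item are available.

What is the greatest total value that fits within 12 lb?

Density check — silk tapestry 99.00, ivory figurine 51.73, copper ingots 40.00, ornate helm 36.56 are the best per lb.
Taking 4×silk tapestry: 12 lb used, 1188 in value.

1188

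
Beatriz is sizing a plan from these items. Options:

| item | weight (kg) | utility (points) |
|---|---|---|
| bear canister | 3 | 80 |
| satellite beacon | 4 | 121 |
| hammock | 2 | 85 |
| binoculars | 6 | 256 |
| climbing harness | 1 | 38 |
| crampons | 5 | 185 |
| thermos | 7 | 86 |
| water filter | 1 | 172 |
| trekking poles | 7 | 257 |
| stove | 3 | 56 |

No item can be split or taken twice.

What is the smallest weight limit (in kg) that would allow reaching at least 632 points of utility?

Look for the lowest-weight combination reaching 632.
Taking satellite beacon + hammock + binoculars + water filter gives 634 (≥ 632) for 13 kg.
Below 13 kg the best achievable stays under 632.

13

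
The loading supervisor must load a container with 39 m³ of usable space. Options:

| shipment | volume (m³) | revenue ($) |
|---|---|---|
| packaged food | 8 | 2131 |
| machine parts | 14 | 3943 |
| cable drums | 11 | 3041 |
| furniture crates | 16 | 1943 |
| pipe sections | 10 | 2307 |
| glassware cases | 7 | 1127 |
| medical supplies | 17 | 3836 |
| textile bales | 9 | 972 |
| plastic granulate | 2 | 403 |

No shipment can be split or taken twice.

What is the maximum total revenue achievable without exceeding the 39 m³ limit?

Filling by ratio: packaged food + machine parts + cable drums + plastic granulate for 9518, with 4 m³ left unused.
Replace cable drums and plastic granulate with medical supplies: the trade gains 392 net, giving 9910 at 39 m³.
Runner-up machine parts + cable drums + pipe sections + plastic granulate tops out at 9694.

9910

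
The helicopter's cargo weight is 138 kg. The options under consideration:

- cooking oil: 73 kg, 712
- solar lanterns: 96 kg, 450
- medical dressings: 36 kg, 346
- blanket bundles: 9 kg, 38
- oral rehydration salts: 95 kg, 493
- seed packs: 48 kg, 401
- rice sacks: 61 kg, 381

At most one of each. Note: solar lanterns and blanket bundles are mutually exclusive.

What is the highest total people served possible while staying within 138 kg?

Taking the top-ratio supplies first gives cooking oil + medical dressings + blanket bundles for 1096 (118 kg).
The 36 kg tied up in medical dressings is better spent on seed packs — total rises to 1151 (130 kg).

1151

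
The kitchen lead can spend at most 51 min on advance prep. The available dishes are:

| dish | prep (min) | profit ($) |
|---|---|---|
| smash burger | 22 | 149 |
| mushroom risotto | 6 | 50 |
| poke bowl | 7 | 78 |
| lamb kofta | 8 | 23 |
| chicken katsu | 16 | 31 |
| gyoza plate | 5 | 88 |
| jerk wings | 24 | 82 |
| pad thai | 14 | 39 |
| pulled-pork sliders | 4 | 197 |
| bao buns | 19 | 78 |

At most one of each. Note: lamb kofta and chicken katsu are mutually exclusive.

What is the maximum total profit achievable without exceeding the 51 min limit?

562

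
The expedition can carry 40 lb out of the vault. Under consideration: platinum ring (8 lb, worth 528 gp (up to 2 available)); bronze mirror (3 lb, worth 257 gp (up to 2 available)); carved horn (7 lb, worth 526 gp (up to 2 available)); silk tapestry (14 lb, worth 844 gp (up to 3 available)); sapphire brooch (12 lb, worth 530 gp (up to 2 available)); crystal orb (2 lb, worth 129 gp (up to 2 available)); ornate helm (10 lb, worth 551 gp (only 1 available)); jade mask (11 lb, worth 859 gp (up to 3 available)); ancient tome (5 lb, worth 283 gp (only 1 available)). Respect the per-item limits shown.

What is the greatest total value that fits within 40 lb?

3103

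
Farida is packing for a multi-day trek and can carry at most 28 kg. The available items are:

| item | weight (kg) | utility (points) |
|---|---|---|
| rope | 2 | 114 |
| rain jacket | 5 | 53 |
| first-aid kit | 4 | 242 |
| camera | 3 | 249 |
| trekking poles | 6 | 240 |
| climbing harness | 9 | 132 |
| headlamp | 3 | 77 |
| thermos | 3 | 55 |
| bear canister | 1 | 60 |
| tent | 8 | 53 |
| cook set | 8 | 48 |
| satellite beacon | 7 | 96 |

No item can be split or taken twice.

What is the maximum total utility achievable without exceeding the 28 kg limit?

A density-first pass picks rope + rain jacket + first-aid kit + camera + trekking poles + headlamp + thermos + bear canister — 1090 at 27 kg.
The 8 kg tied up in rain jacket and thermos is better spent on climbing harness — total rises to 1114 (28 kg).

1114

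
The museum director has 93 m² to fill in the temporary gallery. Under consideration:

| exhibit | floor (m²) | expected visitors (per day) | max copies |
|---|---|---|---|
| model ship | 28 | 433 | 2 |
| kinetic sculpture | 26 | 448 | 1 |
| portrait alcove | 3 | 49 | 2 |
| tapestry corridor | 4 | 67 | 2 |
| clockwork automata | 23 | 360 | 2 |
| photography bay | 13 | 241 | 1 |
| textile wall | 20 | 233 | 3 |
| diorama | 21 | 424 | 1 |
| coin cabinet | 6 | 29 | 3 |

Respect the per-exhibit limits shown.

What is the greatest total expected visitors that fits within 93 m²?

1638

Ranking by ratio (expected visitors/m²): diorama 20.19, photography bay 18.54, kinetic sculpture 17.23.
Taking the top-ratio exhibits first gives kinetic sculpture + 2×portrait alcove + 2×tapestry corridor + photography bay + diorama + 3×coin cabinet for 1432 (92 m²).
The 22 m² tied up in tapestry corridor and 3×coin cabinet is better spent on clockwork automata — total rises to 1638 (93 m²).
Nothing else within 93 m² beats 1638.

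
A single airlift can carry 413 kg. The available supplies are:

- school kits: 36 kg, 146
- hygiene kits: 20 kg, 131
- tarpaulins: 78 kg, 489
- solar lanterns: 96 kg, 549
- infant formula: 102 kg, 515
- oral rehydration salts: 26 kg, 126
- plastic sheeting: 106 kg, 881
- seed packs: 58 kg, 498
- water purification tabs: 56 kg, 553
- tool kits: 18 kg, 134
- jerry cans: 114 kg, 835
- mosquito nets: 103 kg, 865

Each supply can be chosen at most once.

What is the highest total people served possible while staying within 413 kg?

Density check — water purification tabs 9.88, seed packs 8.59, mosquito nets 8.40 are the best per kg.
Filling by ratio: hygiene kits + oral rehydration salts + plastic sheeting + seed packs + water purification tabs + tool kits + mosquito nets for 3188, with 26 kg left unused.
Dropping hygiene kits and oral rehydration salts and tool kits frees 64 kg; slotting in tarpaulins (78 kg) lifts the total to 3286 at 401 kg.
That's the maximum — no swap from here does better than 3286.

3286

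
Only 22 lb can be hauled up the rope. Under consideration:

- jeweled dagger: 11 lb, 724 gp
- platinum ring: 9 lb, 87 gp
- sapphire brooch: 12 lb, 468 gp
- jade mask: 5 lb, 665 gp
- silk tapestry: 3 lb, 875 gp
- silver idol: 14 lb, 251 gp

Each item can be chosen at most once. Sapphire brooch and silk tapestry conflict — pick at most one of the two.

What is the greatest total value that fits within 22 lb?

2264

Jeweled dagger + jade mask + silk tapestry uses 19 of the 22 lb and totals 2264.
Every other selection either busts 22 lb or breaks a pairing rule or fails to beat 2264.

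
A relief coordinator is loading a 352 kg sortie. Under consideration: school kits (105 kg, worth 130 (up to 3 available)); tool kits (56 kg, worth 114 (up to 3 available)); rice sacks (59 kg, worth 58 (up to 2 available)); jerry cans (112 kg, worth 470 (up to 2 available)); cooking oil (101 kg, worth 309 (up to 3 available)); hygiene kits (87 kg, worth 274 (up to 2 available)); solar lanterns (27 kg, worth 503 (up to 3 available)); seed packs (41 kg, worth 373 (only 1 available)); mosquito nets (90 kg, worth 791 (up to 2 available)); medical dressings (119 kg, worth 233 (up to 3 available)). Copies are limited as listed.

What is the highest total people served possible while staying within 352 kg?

3464

Density check — solar lanterns 18.63, seed packs 9.10, mosquito nets 8.79, jerry cans 4.20 are the best per kg.
Best packing: 3×solar lanterns + seed packs + 2×mosquito nets — 302 kg, 3464 total.
The spare 50 kg is too small for any remaining supply, and no exchange beats 3464.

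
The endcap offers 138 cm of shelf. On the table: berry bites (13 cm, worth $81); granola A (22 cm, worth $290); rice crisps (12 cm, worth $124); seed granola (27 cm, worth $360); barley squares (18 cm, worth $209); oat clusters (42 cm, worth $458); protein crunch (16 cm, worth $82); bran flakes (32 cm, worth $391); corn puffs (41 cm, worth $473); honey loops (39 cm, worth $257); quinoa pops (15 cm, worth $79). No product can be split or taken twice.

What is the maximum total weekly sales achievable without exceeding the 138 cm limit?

1638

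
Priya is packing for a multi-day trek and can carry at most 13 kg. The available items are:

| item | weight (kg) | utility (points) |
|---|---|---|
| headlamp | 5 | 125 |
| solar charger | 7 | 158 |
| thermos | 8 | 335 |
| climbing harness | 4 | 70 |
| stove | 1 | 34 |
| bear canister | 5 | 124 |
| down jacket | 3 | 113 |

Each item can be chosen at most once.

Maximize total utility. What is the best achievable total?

Taking thermos + stove + down jacket: 12 kg used, 482 in utility.

482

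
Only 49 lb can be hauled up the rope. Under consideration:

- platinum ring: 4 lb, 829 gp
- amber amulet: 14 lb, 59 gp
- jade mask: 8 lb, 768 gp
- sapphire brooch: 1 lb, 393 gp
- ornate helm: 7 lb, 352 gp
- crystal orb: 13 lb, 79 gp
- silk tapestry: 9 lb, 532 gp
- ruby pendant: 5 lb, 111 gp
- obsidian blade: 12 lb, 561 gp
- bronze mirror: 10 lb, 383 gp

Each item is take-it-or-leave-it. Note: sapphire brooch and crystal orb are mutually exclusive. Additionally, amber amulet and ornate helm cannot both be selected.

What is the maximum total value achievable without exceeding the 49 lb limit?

By value per lb: sapphire brooch 393.00, platinum ring 207.25, jade mask 96.00, silk tapestry 59.11 lead.
Filling by ratio: platinum ring + jade mask + sapphire brooch + ornate helm + silk tapestry + ruby pendant + obsidian blade for 3546, with 3 lb left unused.
Dropping ornate helm frees 7 lb; slotting in bronze mirror (10 lb) lifts the total to 3577 at 49 lb.
Runner-up platinum ring + jade mask + sapphire brooch + ornate helm + silk tapestry + ruby pendant + obsidian blade tops out at 3546.

3577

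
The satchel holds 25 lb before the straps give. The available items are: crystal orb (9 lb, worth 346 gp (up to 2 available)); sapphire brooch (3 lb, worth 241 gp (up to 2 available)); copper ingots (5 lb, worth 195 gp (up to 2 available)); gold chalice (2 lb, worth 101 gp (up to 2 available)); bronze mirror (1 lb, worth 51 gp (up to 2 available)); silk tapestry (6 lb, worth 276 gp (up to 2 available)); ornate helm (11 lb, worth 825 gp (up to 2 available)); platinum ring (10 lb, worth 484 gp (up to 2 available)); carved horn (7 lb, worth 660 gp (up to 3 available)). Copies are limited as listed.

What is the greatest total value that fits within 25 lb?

2272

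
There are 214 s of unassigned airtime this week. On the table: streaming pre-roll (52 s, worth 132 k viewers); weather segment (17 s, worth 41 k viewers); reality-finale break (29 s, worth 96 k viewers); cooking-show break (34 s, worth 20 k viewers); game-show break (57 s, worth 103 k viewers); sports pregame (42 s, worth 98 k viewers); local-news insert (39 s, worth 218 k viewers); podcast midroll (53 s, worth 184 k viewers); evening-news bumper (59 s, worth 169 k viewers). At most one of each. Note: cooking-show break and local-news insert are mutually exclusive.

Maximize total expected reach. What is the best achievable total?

A density-first pass picks weather segment + reality-finale break + local-news insert + podcast midroll + evening-news bumper — 708 at 197 s.
The 29 s tied up in reality-finale break is better spent on sports pregame — total rises to 710 (210 s).
No other feasible combination exceeds 710.

710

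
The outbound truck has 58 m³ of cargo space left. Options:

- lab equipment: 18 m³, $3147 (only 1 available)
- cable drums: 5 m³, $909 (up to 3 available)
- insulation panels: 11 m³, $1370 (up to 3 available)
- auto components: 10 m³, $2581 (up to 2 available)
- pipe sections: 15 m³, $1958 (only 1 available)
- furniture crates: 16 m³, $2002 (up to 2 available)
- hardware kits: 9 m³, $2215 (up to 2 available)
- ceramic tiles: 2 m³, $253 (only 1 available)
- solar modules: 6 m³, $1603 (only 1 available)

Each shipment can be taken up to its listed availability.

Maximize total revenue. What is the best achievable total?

13266

Taking 2×cable drums + 2×auto components + 2×hardware kits + ceramic tiles + solar modules: 56 m³ used, 13266 in revenue.
Nothing else within 58 m³ beats 13266.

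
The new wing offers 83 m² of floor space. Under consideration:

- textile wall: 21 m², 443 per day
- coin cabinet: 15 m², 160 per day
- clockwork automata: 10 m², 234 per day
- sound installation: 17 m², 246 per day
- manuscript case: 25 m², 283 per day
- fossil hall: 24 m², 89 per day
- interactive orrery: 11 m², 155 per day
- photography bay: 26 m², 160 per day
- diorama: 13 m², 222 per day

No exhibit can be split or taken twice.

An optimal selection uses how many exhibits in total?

5

The maximum expected visitors within 83 m² is 1337.
For example textile wall + clockwork automata + manuscript case + interactive orrery + diorama achieves it, using 80 m².
Every optimal selection uses 5 exhibits.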